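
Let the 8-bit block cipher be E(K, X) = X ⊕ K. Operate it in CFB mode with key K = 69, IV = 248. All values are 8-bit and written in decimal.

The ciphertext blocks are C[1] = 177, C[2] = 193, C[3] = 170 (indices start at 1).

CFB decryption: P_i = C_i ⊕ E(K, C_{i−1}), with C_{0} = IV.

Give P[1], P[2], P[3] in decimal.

P[1] = 12, P[2] = 53, P[3] = 46

P[1]: E(K, 248) = 189; 177 ⊕ 189 = 12.
P[2]: E(K, 177) = 244; 193 ⊕ 244 = 53.
P[3]: E(K, 193) = 132; 170 ⊕ 132 = 46.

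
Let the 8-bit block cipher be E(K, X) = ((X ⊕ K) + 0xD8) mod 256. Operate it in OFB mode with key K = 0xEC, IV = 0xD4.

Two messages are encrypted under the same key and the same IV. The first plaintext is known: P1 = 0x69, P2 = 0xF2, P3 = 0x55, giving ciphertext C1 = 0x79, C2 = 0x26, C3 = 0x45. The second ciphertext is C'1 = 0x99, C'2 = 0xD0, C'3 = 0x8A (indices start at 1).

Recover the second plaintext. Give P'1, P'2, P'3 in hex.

In OFB with a reused IV, both messages share the same keystream S_i, so C_i ⊕ C'_i = P_i ⊕ P'_i and thus P'_i = P_i ⊕ C_i ⊕ C'_i.
P'1: 0x69 ⊕ 0x79 ⊕ 0x99 = 0x89.
P'2: 0xF2 ⊕ 0x26 ⊕ 0xD0 = 0x04.
P'3: 0x55 ⊕ 0x45 ⊕ 0x8A = 0x9A.

P'1 = 0x89, P'2 = 0x04, P'3 = 0x9A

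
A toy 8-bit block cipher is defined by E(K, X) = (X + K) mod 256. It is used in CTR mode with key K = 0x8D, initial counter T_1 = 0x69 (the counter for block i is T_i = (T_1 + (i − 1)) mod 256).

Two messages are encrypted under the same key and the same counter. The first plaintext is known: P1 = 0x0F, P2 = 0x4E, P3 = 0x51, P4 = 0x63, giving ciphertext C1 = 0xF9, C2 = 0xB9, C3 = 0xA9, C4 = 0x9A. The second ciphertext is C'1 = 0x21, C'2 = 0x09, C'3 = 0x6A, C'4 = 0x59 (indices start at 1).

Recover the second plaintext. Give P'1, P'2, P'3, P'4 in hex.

In CTR with a reused counter, both messages share the same keystream S_i, so C_i ⊕ C'_i = P_i ⊕ P'_i and thus P'_i = P_i ⊕ C_i ⊕ C'_i.
P'1: 0x0F ⊕ 0xF9 ⊕ 0x21 = 0xD7.
P'2: 0x4E ⊕ 0xB9 ⊕ 0x09 = 0xFE.
P'3: 0x51 ⊕ 0xA9 ⊕ 0x6A = 0x92.
P'4: 0x63 ⊕ 0x9A ⊕ 0x59 = 0xA0.

P'1 = 0xD7, P'2 = 0xFE, P'3 = 0x92, P'4 = 0xA0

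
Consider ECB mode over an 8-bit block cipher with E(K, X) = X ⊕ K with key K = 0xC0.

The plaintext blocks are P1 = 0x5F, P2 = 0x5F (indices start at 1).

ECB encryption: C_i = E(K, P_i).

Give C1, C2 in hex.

C1 = 0x9F, C2 = 0x9F

C1: E(K, 0x5F) = 0x9F.
C2: E(K, 0x5F) = 0x9F.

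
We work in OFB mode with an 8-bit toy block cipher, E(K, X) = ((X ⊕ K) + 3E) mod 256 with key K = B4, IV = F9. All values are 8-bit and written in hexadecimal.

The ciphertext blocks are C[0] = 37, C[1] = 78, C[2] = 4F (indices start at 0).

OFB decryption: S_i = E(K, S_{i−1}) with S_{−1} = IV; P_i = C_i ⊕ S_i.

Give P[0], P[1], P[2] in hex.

P[0]: S = E(K, F9) = 8B; 37 ⊕ 8B = BC.
P[1]: S = E(K, 8B) = 7D; 78 ⊕ 7D = 05.
P[2]: S = E(K, 7D) = 07; 4F ⊕ 07 = 48.

P[0] = BC, P[1] = 05, P[2] = 48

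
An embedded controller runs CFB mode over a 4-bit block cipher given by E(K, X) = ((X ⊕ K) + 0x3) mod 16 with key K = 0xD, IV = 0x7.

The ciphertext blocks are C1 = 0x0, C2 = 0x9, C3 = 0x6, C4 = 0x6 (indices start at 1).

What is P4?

P4 = 0x8

CFB decryption: P_i = C_i ⊕ E(K, C_{i−1}), with C_{0} = IV.
P4: E(K, 0x6) = 0xE; 0x6 ⊕ 0xE = 0x8.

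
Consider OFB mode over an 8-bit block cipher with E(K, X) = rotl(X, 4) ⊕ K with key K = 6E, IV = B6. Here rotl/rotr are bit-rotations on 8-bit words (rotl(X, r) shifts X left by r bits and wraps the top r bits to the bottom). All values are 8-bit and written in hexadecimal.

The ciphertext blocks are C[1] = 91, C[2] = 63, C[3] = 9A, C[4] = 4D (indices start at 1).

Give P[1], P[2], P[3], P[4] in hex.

OFB decryption: S_i = E(K, S_{i−1}) with S_{0} = IV; P_i = C_i ⊕ S_i.
P[1]: S = E(K, B6) = 05; 91 ⊕ 05 = 94.
P[2]: S = E(K, 05) = 3E; 63 ⊕ 3E = 5D.
P[3]: S = E(K, 3E) = 8D; 9A ⊕ 8D = 17.
P[4]: S = E(K, 8D) = B6; 4D ⊕ B6 = FB.

P[1] = 94, P[2] = 5D, P[3] = 17, P[4] = FB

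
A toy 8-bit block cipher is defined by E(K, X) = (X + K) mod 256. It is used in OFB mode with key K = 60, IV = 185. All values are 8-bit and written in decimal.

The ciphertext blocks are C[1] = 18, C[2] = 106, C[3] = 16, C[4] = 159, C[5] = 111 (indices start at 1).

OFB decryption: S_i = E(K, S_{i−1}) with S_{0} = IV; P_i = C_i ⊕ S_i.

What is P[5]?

P[5] = 138

P[1]: S = E(K, 185) = 245; 18 ⊕ 245 = 231.
P[2]: S = E(K, 245) = 49; 106 ⊕ 49 = 91.
P[3]: S = E(K, 49) = 109; 16 ⊕ 109 = 125.
P[4]: S = E(K, 109) = 169; 159 ⊕ 169 = 54.
P[5]: S = E(K, 169) = 229; 111 ⊕ 229 = 138.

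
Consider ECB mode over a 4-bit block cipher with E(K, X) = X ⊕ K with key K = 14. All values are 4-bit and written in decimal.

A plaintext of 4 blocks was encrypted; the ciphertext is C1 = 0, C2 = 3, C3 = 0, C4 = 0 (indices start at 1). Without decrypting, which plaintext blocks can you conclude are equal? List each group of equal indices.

ECB encrypts each block independently with the same key, so equal ciphertext blocks imply equal plaintext blocks.
C1 = C3 = C4 = 0, so P1 = P3 = P4.

P1 = P3 = P4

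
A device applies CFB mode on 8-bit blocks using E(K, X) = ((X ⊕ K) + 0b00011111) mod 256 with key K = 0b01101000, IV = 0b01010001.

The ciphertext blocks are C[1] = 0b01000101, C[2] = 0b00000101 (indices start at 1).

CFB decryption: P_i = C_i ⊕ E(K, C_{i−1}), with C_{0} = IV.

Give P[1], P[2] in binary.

P[1]: E(K, 0b01010001) = 0b01011000; 0b01000101 ⊕ 0b01011000 = 0b00011101.
P[2]: E(K, 0b01000101) = 0b01001100; 0b00000101 ⊕ 0b01001100 = 0b01001001.

P[1] = 0b00011101, P[2] = 0b01001001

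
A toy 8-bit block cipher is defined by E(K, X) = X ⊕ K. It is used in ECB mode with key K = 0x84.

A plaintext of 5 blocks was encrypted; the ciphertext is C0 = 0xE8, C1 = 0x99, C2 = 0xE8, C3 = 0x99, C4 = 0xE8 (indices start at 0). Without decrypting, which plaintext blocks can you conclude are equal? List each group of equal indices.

ECB encrypts each block independently with the same key, so equal ciphertext blocks imply equal plaintext blocks.
C0 = C2 = C4 = 0xE8, so P0 = P2 = P4.
C1 = C3 = 0x99, so P1 = P3.

P0 = P2 = P4; P1 = P3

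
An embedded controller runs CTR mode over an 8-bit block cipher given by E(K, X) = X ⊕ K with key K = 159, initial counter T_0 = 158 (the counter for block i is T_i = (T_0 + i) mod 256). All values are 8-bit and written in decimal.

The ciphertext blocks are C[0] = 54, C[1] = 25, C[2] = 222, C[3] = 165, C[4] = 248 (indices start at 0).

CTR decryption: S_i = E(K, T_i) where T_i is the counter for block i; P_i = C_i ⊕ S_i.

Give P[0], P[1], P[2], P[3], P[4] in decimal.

P[0]: T = 158, S = E(K, T) = 1; 54 ⊕ 1 = 55.
P[1]: T = 159, S = E(K, T) = 0; 25 ⊕ 0 = 25.
P[2]: T = 160, S = E(K, T) = 63; 222 ⊕ 63 = 225.
P[3]: T = 161, S = E(K, T) = 62; 165 ⊕ 62 = 155.
P[4]: T = 162, S = E(K, T) = 61; 248 ⊕ 61 = 197.

P[0] = 55, P[1] = 25, P[2] = 225, P[3] = 155, P[4] = 197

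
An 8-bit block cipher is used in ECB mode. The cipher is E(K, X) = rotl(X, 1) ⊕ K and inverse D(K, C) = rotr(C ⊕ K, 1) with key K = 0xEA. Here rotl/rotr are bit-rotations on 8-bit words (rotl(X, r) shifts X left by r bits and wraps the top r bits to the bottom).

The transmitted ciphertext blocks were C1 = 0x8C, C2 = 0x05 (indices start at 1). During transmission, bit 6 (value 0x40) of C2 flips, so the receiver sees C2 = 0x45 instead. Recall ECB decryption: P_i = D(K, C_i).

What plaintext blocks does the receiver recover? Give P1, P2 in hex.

Only C2 changed, to 0x45. In ECB, a change in C_i affects only P_i. Decrypting the received ciphertext:
P1: D(K, 0x8C) = 0x33.
P2: D(K, 0x45) = 0xD7.
Blocks that differ from the original plaintext: P2.

P1 = 0x33, P2 = 0xD7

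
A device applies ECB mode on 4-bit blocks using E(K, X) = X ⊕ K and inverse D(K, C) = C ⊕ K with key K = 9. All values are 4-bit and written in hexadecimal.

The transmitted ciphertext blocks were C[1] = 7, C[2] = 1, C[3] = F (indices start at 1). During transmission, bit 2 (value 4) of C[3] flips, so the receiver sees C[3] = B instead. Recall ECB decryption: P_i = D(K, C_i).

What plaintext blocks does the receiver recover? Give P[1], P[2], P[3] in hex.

Only C[3] changed, to B. In ECB, a change in C_i affects only P_i. Decrypting the received ciphertext:
P[1]: D(K, 7) = E.
P[2]: D(K, 1) = 8.
P[3]: D(K, B) = 2.
Blocks that differ from the original plaintext: P[3].

P[1] = E, P[2] = 8, P[3] = 2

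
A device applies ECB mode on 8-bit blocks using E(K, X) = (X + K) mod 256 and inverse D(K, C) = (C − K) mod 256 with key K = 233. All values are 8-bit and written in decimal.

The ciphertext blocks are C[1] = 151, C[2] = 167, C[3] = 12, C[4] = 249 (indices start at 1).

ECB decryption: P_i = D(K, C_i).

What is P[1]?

P[1]: D(K, 151) = 174.

P[1] = 174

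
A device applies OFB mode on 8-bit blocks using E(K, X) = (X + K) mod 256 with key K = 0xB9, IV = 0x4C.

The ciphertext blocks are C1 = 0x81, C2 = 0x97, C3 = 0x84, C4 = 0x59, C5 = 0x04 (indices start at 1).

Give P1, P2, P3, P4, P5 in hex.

OFB decryption: S_i = E(K, S_{i−1}) with S_{0} = IV; P_i = C_i ⊕ S_i.
P1: S = E(K, 0x4C) = 0x05; 0x81 ⊕ 0x05 = 0x84.
P2: S = E(K, 0x05) = 0xBE; 0x97 ⊕ 0xBE = 0x29.
P3: S = E(K, 0xBE) = 0x77; 0x84 ⊕ 0x77 = 0xF3.
P4: S = E(K, 0x77) = 0x30; 0x59 ⊕ 0x30 = 0x69.
P5: S = E(K, 0x30) = 0xE9; 0x04 ⊕ 0xE9 = 0xED.

P1 = 0x84, P2 = 0x29, P3 = 0xF3, P4 = 0x69, P5 = 0xED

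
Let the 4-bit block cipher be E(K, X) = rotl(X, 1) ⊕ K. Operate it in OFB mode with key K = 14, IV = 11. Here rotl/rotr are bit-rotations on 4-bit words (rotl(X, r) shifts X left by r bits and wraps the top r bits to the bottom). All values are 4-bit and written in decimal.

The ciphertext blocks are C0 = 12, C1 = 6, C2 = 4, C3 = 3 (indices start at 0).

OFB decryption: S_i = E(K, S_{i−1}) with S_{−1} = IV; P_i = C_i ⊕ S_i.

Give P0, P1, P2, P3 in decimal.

P0 = 5, P1 = 11, P2 = 1, P3 = 7

P0: S = E(K, 11) = 9; 12 ⊕ 9 = 5.
P1: S = E(K, 9) = 13; 6 ⊕ 13 = 11.
P2: S = E(K, 13) = 5; 4 ⊕ 5 = 1.
P3: S = E(K, 5) = 4; 3 ⊕ 4 = 7.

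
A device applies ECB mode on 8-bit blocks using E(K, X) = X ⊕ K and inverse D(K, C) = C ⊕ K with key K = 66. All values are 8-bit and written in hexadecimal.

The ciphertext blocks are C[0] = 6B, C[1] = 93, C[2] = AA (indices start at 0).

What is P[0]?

ECB decryption: P_i = D(K, C_i).
P[0]: D(K, 6B) = 0D.

P[0] = 0D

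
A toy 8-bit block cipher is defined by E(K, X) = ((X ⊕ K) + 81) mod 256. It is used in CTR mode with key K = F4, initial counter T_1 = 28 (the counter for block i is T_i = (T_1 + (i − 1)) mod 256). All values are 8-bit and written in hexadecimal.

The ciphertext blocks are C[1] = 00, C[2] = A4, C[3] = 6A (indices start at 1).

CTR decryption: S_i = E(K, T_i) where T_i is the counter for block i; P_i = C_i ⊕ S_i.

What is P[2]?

P[2] = FA

P[2]: T = 29, S = E(K, T) = 5E; A4 ⊕ 5E = FA.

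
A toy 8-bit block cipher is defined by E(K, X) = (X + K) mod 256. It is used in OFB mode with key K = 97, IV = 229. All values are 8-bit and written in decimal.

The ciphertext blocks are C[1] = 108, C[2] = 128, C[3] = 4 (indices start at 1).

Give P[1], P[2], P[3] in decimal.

OFB decryption: S_i = E(K, S_{i−1}) with S_{0} = IV; P_i = C_i ⊕ S_i.
P[1]: S = E(K, 229) = 70; 108 ⊕ 70 = 42.
P[2]: S = E(K, 70) = 167; 128 ⊕ 167 = 39.
P[3]: S = E(K, 167) = 8; 4 ⊕ 8 = 12.

P[1] = 42, P[2] = 39, P[3] = 12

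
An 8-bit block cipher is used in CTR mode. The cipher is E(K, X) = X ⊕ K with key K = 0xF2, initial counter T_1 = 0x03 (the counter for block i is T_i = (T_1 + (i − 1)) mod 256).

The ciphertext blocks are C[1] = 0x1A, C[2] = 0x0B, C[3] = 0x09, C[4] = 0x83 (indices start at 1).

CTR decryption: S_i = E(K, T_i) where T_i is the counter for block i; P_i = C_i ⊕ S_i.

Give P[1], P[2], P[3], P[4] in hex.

P[1] = 0xEB, P[2] = 0xFD, P[3] = 0xFE, P[4] = 0x77

P[1]: T = 0x03, S = E(K, T) = 0xF1; 0x1A ⊕ 0xF1 = 0xEB.
P[2]: T = 0x04, S = E(K, T) = 0xF6; 0x0B ⊕ 0xF6 = 0xFD.
P[3]: T = 0x05, S = E(K, T) = 0xF7; 0x09 ⊕ 0xF7 = 0xFE.
P[4]: T = 0x06, S = E(K, T) = 0xF4; 0x83 ⊕ 0xF4 = 0x77.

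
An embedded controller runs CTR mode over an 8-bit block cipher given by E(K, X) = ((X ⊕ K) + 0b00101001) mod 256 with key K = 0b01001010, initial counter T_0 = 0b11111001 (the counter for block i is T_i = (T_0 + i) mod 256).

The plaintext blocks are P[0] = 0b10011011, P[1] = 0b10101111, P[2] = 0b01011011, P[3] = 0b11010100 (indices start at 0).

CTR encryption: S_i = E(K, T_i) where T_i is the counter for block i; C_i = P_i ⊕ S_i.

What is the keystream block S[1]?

C[0]: T = 0b11111001, S = E(K, T) = 0b11011100; 0b10011011 ⊕ 0b11011100 = 0b01000111.
C[1]: T = 0b11111010, S = E(K, T) = 0b11011001; 0b10101111 ⊕ 0b11011001 = 0b01110110.
So S[1] = 0b11011001.

0b11011001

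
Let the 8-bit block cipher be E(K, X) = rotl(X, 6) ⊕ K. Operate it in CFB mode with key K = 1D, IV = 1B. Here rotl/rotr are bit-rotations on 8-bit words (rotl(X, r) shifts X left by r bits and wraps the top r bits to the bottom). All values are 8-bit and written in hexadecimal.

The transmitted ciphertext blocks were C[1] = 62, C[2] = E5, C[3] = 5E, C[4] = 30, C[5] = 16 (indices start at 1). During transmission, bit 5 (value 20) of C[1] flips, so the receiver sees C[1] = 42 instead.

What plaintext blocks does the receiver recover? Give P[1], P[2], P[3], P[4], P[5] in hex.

P[1] = 99, P[2] = 68, P[3] = 3A, P[4] = BA, P[5] = 07

CFB decryption: P_i = C_i ⊕ E(K, C_{i−1}), with C_{0} = IV.
Only C[1] changed, to 42. In CFB, a change in C_i flips the same bit in P_i and garbles P_{i+1}. Decrypting the received ciphertext:
P[1]: E(K, 1B) = DB; 42 ⊕ DB = 99.
P[2]: E(K, 42) = 8D; E5 ⊕ 8D = 68.
P[3]: E(K, E5) = 64; 5E ⊕ 64 = 3A.
P[4]: E(K, 5E) = 8A; 30 ⊕ 8A = BA.
P[5]: E(K, 30) = 11; 16 ⊕ 11 = 07.
Blocks that differ from the original plaintext: P[1], P[2].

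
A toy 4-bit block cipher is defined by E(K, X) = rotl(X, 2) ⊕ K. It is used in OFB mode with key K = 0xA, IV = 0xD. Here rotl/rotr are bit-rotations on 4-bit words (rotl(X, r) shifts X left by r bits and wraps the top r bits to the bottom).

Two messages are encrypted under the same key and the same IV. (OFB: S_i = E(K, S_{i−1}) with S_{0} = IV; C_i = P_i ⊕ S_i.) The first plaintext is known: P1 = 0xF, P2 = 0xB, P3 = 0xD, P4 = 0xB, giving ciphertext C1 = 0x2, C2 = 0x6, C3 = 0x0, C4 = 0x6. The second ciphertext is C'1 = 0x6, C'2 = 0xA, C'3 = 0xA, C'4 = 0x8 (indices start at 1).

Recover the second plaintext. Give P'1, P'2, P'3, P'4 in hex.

In OFB with a reused IV, both messages share the same keystream S_i, so C_i ⊕ C'_i = P_i ⊕ P'_i and thus P'_i = P_i ⊕ C_i ⊕ C'_i.
P'1: 0xF ⊕ 0x2 ⊕ 0x6 = 0xB.
P'2: 0xB ⊕ 0x6 ⊕ 0xA = 0x7.
P'3: 0xD ⊕ 0x0 ⊕ 0xA = 0x7.
P'4: 0xB ⊕ 0x6 ⊕ 0x8 = 0x5.

P'1 = 0xB, P'2 = 0x7, P'3 = 0x7, P'4 = 0x5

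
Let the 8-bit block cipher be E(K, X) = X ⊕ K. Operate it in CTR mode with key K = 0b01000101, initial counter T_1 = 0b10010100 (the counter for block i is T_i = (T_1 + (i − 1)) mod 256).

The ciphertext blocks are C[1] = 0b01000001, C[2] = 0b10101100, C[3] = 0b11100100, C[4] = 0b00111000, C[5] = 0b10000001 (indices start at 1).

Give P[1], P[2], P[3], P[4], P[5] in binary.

P[1] = 0b10010000, P[2] = 0b01111100, P[3] = 0b00110111, P[4] = 0b11101010, P[5] = 0b01011100

CTR decryption: S_i = E(K, T_i) where T_i is the counter for block i; P_i = C_i ⊕ S_i.
P[1]: T = 0b10010100, S = E(K, T) = 0b11010001; 0b01000001 ⊕ 0b11010001 = 0b10010000.
P[2]: T = 0b10010101, S = E(K, T) = 0b11010000; 0b10101100 ⊕ 0b11010000 = 0b01111100.
P[3]: T = 0b10010110, S = E(K, T) = 0b11010011; 0b11100100 ⊕ 0b11010011 = 0b00110111.
P[4]: T = 0b10010111, S = E(K, T) = 0b11010010; 0b00111000 ⊕ 0b11010010 = 0b11101010.
P[5]: T = 0b10011000, S = E(K, T) = 0b11011101; 0b10000001 ⊕ 0b11011101 = 0b01011100.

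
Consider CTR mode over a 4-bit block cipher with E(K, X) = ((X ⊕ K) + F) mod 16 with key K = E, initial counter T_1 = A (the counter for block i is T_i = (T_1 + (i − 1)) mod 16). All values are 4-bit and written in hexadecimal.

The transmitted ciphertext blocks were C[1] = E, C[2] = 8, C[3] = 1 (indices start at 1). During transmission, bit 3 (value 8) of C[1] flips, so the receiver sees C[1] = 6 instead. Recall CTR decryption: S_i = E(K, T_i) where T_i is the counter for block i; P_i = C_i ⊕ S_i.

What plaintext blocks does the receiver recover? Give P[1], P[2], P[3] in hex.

Only C[1] changed, to 6. In CTR, a change in C_i flips the same bit in P_i only; the keystream is unaffected. Decrypting the received ciphertext:
P[1]: T = A, S = E(K, T) = 3; 6 ⊕ 3 = 5.
P[2]: T = B, S = E(K, T) = 4; 8 ⊕ 4 = C.
P[3]: T = C, S = E(K, T) = 1; 1 ⊕ 1 = 0.
Blocks that differ from the original plaintext: P[1].

P[1] = 5, P[2] = C, P[3] = 0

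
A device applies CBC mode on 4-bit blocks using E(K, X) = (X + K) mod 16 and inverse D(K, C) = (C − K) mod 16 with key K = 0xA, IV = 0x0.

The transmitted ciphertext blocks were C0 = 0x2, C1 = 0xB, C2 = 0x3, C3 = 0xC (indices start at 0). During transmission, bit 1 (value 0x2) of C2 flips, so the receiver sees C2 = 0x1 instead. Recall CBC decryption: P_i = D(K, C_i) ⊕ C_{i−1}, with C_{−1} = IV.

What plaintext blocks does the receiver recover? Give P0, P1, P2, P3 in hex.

Only C2 changed, to 0x1. In CBC, a change in C_i garbles P_i and flips the same bit in P_{i+1}. Decrypting the received ciphertext:
P0: D(K, 0x2) = 0x8; 0x8 ⊕ 0x0 = 0x8.
P1: D(K, 0xB) = 0x1; 0x1 ⊕ 0x2 = 0x3.
P2: D(K, 0x1) = 0x7; 0x7 ⊕ 0xB = 0xC.
P3: D(K, 0xC) = 0x2; 0x2 ⊕ 0x1 = 0x3.
Blocks that differ from the original plaintext: P2, P3.

P0 = 0x8, P1 = 0x3, P2 = 0xC, P3 = 0x3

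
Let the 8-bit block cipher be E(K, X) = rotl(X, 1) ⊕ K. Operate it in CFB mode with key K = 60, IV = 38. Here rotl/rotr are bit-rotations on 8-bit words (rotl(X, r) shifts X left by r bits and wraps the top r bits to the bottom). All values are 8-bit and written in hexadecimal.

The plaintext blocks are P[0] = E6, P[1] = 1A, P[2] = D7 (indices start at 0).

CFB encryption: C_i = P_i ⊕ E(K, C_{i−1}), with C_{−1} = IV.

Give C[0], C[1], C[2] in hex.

C[0]: E(K, 38) = 10; E6 ⊕ 10 = F6.
C[1]: E(K, F6) = 8D; 1A ⊕ 8D = 97.
C[2]: E(K, 97) = 4F; D7 ⊕ 4F = 98.

C[0] = F6, C[1] = 97, C[2] = 98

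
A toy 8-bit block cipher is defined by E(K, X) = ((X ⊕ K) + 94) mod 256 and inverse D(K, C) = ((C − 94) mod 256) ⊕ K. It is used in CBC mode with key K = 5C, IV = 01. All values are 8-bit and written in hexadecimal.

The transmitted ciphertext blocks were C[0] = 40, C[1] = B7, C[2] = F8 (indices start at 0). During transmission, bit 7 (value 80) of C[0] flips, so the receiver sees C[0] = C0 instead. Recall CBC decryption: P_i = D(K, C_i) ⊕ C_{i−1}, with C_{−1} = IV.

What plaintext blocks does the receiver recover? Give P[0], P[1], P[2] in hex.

Only C[0] changed, to C0. In CBC, a change in C_i garbles P_i and flips the same bit in P_{i+1}. Decrypting the received ciphertext:
P[0]: D(K, C0) = 70; 70 ⊕ 01 = 71.
P[1]: D(K, B7) = 7F; 7F ⊕ C0 = BF.
P[2]: D(K, F8) = 38; 38 ⊕ B7 = 8F.
Blocks that differ from the original plaintext: P[0], P[1].

P[0] = 71, P[1] = BF, P[2] = 8F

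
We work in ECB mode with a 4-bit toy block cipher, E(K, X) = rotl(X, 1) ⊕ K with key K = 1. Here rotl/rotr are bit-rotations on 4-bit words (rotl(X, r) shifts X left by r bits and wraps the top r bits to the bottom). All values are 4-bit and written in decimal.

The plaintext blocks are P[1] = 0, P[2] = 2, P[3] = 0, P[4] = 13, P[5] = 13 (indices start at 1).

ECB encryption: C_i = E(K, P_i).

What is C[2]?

C[2]: E(K, 2) = 5.

C[2] = 5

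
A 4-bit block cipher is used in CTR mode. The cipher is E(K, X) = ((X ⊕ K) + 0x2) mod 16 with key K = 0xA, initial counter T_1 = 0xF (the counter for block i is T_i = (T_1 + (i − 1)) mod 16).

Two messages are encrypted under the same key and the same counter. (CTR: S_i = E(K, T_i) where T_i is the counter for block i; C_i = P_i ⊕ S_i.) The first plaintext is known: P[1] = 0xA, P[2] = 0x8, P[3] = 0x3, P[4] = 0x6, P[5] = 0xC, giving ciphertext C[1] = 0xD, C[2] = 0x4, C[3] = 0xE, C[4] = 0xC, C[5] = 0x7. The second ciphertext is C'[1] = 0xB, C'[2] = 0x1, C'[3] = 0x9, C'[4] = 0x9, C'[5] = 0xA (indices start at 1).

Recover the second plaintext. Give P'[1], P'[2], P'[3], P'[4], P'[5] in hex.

In CTR with a reused counter, both messages share the same keystream S_i, so C_i ⊕ C'_i = P_i ⊕ P'_i and thus P'_i = P_i ⊕ C_i ⊕ C'_i.
P'[1]: 0xA ⊕ 0xD ⊕ 0xB = 0xC.
P'[2]: 0x8 ⊕ 0x4 ⊕ 0x1 = 0xD.
P'[3]: 0x3 ⊕ 0xE ⊕ 0x9 = 0x4.
P'[4]: 0x6 ⊕ 0xC ⊕ 0x9 = 0x3.
P'[5]: 0xC ⊕ 0x7 ⊕ 0xA = 0x1.

P'[1] = 0xC, P'[2] = 0xD, P'[3] = 0x4, P'[4] = 0x3, P'[5] = 0x1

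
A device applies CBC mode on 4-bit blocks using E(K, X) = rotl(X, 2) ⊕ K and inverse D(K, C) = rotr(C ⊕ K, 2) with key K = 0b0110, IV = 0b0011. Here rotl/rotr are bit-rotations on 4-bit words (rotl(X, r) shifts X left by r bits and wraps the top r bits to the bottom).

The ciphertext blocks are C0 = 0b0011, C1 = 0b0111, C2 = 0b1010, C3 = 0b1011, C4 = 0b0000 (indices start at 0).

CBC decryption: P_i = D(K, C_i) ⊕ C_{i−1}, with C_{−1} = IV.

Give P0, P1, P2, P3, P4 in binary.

P0: D(K, 0b0011) = 0b0101; 0b0101 ⊕ 0b0011 = 0b0110.
P1: D(K, 0b0111) = 0b0100; 0b0100 ⊕ 0b0011 = 0b0111.
P2: D(K, 0b1010) = 0b0011; 0b0011 ⊕ 0b0111 = 0b0100.
P3: D(K, 0b1011) = 0b0111; 0b0111 ⊕ 0b1010 = 0b1101.
P4: D(K, 0b0000) = 0b1001; 0b1001 ⊕ 0b1011 = 0b0010.

P0 = 0b0110, P1 = 0b0111, P2 = 0b0100, P3 = 0b1101, P4 = 0b0010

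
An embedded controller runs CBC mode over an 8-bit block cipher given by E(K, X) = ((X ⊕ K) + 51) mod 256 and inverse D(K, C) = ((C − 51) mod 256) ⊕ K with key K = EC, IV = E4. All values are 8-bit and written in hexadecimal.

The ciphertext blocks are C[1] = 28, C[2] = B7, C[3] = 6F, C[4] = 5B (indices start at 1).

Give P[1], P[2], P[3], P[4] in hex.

P[1] = DF, P[2] = A2, P[3] = 45, P[4] = 89

CBC decryption: P_i = D(K, C_i) ⊕ C_{i−1}, with C_{0} = IV.
P[1]: D(K, 28) = 3B; 3B ⊕ E4 = DF.
P[2]: D(K, B7) = 8A; 8A ⊕ 28 = A2.
P[3]: D(K, 6F) = F2; F2 ⊕ B7 = 45.
P[4]: D(K, 5B) = E6; E6 ⊕ 6F = 89.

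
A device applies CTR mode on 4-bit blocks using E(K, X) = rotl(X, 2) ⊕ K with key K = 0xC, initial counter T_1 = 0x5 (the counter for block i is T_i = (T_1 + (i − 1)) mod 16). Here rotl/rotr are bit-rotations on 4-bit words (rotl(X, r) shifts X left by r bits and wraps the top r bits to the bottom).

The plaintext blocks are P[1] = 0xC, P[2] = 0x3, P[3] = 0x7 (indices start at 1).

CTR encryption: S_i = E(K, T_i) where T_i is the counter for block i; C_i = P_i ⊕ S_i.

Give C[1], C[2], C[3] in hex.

C[1] = 0x5, C[2] = 0x6, C[3] = 0x6

C[1]: T = 0x5, S = E(K, T) = 0x9; 0xC ⊕ 0x9 = 0x5.
C[2]: T = 0x6, S = E(K, T) = 0x5; 0x3 ⊕ 0x5 = 0x6.
C[3]: T = 0x7, S = E(K, T) = 0x1; 0x7 ⊕ 0x1 = 0x6.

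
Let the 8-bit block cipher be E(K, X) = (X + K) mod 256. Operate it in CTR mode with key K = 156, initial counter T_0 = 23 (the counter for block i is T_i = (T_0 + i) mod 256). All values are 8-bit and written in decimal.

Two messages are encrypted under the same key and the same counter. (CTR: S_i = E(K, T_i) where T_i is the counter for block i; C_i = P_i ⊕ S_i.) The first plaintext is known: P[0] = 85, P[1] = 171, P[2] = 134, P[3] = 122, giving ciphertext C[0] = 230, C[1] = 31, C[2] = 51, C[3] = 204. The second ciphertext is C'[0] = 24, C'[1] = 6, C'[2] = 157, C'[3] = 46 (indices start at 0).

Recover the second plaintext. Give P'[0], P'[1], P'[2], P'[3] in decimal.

In CTR with a reused counter, both messages share the same keystream S_i, so C_i ⊕ C'_i = P_i ⊕ P'_i and thus P'_i = P_i ⊕ C_i ⊕ C'_i.
P'[0]: 85 ⊕ 230 ⊕ 24 = 171.
P'[1]: 171 ⊕ 31 ⊕ 6 = 178.
P'[2]: 134 ⊕ 51 ⊕ 157 = 40.
P'[3]: 122 ⊕ 204 ⊕ 46 = 152.

P'[0] = 171, P'[1] = 178, P'[2] = 40, P'[3] = 152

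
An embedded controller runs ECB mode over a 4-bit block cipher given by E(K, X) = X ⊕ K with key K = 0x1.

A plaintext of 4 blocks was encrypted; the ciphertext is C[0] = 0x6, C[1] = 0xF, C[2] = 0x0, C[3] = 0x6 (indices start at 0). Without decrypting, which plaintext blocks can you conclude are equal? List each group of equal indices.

ECB encrypts each block independently with the same key, so equal ciphertext blocks imply equal plaintext blocks.
C[0] = C[3] = 0x6, so P[0] = P[3].

P[0] = P[3]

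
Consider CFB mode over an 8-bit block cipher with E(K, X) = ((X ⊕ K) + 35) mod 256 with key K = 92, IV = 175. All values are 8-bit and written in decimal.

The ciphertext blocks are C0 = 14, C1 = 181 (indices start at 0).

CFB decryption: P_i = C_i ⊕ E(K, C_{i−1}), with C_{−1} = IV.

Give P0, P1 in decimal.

P0: E(K, 175) = 22; 14 ⊕ 22 = 24.
P1: E(K, 14) = 117; 181 ⊕ 117 = 192.

P0 = 24, P1 = 192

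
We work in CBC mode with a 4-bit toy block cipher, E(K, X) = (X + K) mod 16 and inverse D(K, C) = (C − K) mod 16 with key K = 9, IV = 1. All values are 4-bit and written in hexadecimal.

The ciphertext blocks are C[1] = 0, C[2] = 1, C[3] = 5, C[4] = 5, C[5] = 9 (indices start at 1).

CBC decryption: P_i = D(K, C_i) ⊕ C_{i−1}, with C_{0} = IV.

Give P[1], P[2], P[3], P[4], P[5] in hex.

P[1] = 6, P[2] = 8, P[3] = D, P[4] = 9, P[5] = 5

P[1]: D(K, 0) = 7; 7 ⊕ 1 = 6.
P[2]: D(K, 1) = 8; 8 ⊕ 0 = 8.
P[3]: D(K, 5) = C; C ⊕ 1 = D.
P[4]: D(K, 5) = C; C ⊕ 5 = 9.
P[5]: D(K, 9) = 0; 0 ⊕ 5 = 5.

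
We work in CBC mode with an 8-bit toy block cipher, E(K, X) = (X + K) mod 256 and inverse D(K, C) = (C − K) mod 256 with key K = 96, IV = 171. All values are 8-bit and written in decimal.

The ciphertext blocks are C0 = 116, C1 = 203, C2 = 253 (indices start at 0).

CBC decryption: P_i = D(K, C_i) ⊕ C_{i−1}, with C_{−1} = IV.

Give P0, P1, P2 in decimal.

P0: D(K, 116) = 20; 20 ⊕ 171 = 191.
P1: D(K, 203) = 107; 107 ⊕ 116 = 31.
P2: D(K, 253) = 157; 157 ⊕ 203 = 86.

P0 = 191, P1 = 31, P2 = 86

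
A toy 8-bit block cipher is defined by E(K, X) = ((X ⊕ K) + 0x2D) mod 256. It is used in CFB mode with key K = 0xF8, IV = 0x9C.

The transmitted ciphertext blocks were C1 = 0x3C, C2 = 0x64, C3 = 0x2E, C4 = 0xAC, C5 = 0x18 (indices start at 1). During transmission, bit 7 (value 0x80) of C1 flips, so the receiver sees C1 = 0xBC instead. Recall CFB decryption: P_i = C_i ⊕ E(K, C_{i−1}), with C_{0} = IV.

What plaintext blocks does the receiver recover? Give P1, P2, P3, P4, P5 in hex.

Only C1 changed, to 0xBC. In CFB, a change in C_i flips the same bit in P_i and garbles P_{i+1}. Decrypting the received ciphertext:
P1: E(K, 0x9C) = 0x91; 0xBC ⊕ 0x91 = 0x2D.
P2: E(K, 0xBC) = 0x71; 0x64 ⊕ 0x71 = 0x15.
P3: E(K, 0x64) = 0xC9; 0x2E ⊕ 0xC9 = 0xE7.
P4: E(K, 0x2E) = 0x03; 0xAC ⊕ 0x03 = 0xAF.
P5: E(K, 0xAC) = 0x81; 0x18 ⊕ 0x81 = 0x99.
Blocks that differ from the original plaintext: P1, P2.

P1 = 0x2D, P2 = 0x15, P3 = 0xE7, P4 = 0xAF, P5 = 0x99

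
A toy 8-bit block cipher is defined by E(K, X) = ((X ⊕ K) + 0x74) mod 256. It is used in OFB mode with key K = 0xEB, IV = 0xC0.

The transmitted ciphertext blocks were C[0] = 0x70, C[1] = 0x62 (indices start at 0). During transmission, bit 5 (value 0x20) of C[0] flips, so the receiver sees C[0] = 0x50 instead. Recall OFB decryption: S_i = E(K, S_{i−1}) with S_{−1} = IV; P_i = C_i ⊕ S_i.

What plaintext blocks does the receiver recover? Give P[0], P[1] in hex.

P[0] = 0xCF, P[1] = 0x8A

Only C[0] changed, to 0x50. In OFB, a change in C_i flips the same bit in P_i only; the keystream is unaffected. Decrypting the received ciphertext:
P[0]: S = E(K, 0xC0) = 0x9F; 0x50 ⊕ 0x9F = 0xCF.
P[1]: S = E(K, 0x9F) = 0xE8; 0x62 ⊕ 0xE8 = 0x8A.
Blocks that differ from the original plaintext: P[0].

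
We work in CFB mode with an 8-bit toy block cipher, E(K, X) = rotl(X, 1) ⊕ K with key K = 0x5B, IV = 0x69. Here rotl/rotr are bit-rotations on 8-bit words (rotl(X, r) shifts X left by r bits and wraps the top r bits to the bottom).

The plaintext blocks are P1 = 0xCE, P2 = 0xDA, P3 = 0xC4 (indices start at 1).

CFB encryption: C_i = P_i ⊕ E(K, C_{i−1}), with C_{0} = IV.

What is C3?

C1: E(K, 0x69) = 0x89; 0xCE ⊕ 0x89 = 0x47.
C2: E(K, 0x47) = 0xD5; 0xDA ⊕ 0xD5 = 0x0F.
C3: E(K, 0x0F) = 0x45; 0xC4 ⊕ 0x45 = 0x81.

C3 = 0x81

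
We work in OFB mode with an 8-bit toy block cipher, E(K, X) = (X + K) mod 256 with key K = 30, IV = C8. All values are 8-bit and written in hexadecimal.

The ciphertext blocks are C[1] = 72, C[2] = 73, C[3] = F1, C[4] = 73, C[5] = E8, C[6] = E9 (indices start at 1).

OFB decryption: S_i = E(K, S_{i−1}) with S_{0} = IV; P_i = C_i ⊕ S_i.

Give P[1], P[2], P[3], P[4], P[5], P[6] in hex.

P[1]: S = E(K, C8) = F8; 72 ⊕ F8 = 8A.
P[2]: S = E(K, F8) = 28; 73 ⊕ 28 = 5B.
P[3]: S = E(K, 28) = 58; F1 ⊕ 58 = A9.
P[4]: S = E(K, 58) = 88; 73 ⊕ 88 = FB.
P[5]: S = E(K, 88) = B8; E8 ⊕ B8 = 50.
P[6]: S = E(K, B8) = E8; E9 ⊕ E8 = 01.

P[1] = 8A, P[2] = 5B, P[3] = A9, P[4] = FB, P[5] = 50, P[6] = 01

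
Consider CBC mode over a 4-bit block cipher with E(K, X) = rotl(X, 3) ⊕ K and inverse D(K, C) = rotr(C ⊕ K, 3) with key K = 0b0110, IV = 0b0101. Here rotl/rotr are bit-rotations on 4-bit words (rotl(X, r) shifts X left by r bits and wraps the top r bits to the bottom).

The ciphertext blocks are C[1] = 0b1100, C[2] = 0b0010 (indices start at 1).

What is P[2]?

CBC decryption: P_i = D(K, C_i) ⊕ C_{i−1}, with C_{0} = IV.
P[2]: D(K, 0b0010) = 0b1000; 0b1000 ⊕ 0b1100 = 0b0100.

P[2] = 0b0100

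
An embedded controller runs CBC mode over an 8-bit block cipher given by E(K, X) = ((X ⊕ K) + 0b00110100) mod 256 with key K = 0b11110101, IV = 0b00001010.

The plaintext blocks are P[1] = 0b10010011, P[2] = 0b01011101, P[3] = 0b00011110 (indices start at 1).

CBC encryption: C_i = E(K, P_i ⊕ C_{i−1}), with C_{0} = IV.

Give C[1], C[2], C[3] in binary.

C[1]: P[1] ⊕ 0b00001010 = 0b10011001; E(K, 0b10011001) = 0b10100000.
C[2]: P[2] ⊕ 0b10100000 = 0b11111101; E(K, 0b11111101) = 0b00111100.
C[3]: P[3] ⊕ 0b00111100 = 0b00100010; E(K, 0b00100010) = 0b00001011.

C[1] = 0b10100000, C[2] = 0b00111100, C[3] = 0b00001011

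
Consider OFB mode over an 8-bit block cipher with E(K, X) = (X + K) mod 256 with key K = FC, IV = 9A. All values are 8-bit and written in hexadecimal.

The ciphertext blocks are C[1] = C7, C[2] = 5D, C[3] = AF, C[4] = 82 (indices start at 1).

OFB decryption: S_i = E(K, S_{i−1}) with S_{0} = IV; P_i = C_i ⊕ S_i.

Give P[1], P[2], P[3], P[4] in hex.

P[1] = 51, P[2] = CF, P[3] = 21, P[4] = 08

P[1]: S = E(K, 9A) = 96; C7 ⊕ 96 = 51.
P[2]: S = E(K, 96) = 92; 5D ⊕ 92 = CF.
P[3]: S = E(K, 92) = 8E; AF ⊕ 8E = 21.
P[4]: S = E(K, 8E) = 8A; 82 ⊕ 8A = 08.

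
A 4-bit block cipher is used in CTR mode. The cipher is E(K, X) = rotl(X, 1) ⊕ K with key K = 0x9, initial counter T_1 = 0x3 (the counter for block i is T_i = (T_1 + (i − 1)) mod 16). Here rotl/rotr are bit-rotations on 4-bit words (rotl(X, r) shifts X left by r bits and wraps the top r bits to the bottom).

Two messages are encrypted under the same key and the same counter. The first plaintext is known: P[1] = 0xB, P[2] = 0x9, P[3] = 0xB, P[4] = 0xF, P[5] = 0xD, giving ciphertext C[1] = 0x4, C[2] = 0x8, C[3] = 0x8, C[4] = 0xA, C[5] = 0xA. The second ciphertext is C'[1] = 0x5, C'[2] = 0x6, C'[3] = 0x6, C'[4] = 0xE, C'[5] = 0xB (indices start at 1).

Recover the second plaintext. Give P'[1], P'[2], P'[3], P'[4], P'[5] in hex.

P'[1] = 0xA, P'[2] = 0x7, P'[3] = 0x5, P'[4] = 0xB, P'[5] = 0xC

In CTR with a reused counter, both messages share the same keystream S_i, so C_i ⊕ C'_i = P_i ⊕ P'_i and thus P'_i = P_i ⊕ C_i ⊕ C'_i.
P'[1]: 0xB ⊕ 0x4 ⊕ 0x5 = 0xA.
P'[2]: 0x9 ⊕ 0x8 ⊕ 0x6 = 0x7.
P'[3]: 0xB ⊕ 0x8 ⊕ 0x6 = 0x5.
P'[4]: 0xF ⊕ 0xA ⊕ 0xE = 0xB.
P'[5]: 0xD ⊕ 0xA ⊕ 0xB = 0xC.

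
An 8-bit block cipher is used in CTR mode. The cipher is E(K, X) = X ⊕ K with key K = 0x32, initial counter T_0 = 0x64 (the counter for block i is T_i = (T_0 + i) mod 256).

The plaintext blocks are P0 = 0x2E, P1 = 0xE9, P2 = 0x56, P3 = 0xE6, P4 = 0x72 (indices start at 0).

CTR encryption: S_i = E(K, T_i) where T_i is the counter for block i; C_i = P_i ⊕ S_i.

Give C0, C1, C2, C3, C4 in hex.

C0: T = 0x64, S = E(K, T) = 0x56; 0x2E ⊕ 0x56 = 0x78.
C1: T = 0x65, S = E(K, T) = 0x57; 0xE9 ⊕ 0x57 = 0xBE.
C2: T = 0x66, S = E(K, T) = 0x54; 0x56 ⊕ 0x54 = 0x02.
C3: T = 0x67, S = E(K, T) = 0x55; 0xE6 ⊕ 0x55 = 0xB3.
C4: T = 0x68, S = E(K, T) = 0x5A; 0x72 ⊕ 0x5A = 0x28.

C0 = 0x78, C1 = 0xBE, C2 = 0x02, C3 = 0xB3, C4 = 0x28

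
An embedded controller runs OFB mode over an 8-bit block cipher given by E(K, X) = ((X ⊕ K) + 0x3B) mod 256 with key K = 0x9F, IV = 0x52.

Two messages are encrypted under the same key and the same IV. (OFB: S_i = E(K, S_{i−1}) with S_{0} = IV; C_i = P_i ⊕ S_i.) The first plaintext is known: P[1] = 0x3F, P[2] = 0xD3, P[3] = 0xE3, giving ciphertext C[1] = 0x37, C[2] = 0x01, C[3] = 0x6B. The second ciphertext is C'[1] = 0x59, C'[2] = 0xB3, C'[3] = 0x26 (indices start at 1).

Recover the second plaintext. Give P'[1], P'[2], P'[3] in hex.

P'[1] = 0x51, P'[2] = 0x61, P'[3] = 0xAE

In OFB with a reused IV, both messages share the same keystream S_i, so C_i ⊕ C'_i = P_i ⊕ P'_i and thus P'_i = P_i ⊕ C_i ⊕ C'_i.
P'[1]: 0x3F ⊕ 0x37 ⊕ 0x59 = 0x51.
P'[2]: 0xD3 ⊕ 0x01 ⊕ 0xB3 = 0x61.
P'[3]: 0xE3 ⊕ 0x6B ⊕ 0x26 = 0xAE.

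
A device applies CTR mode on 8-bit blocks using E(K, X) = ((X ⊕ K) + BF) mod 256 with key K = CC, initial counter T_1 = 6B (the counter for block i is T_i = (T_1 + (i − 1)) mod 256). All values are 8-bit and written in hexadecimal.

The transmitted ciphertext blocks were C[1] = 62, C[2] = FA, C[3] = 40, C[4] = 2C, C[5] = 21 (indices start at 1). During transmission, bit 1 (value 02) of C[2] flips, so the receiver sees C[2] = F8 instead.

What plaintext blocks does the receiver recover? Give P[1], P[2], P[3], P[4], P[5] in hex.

CTR decryption: S_i = E(K, T_i) where T_i is the counter for block i; P_i = C_i ⊕ S_i.
Only C[2] changed, to F8. In CTR, a change in C_i flips the same bit in P_i only; the keystream is unaffected. Decrypting the received ciphertext:
P[1]: T = 6B, S = E(K, T) = 66; 62 ⊕ 66 = 04.
P[2]: T = 6C, S = E(K, T) = 5F; F8 ⊕ 5F = A7.
P[3]: T = 6D, S = E(K, T) = 60; 40 ⊕ 60 = 20.
P[4]: T = 6E, S = E(K, T) = 61; 2C ⊕ 61 = 4D.
P[5]: T = 6F, S = E(K, T) = 62; 21 ⊕ 62 = 43.
Blocks that differ from the original plaintext: P[2].

P[1] = 04, P[2] = A7, P[3] = 20, P[4] = 4D, P[5] = 43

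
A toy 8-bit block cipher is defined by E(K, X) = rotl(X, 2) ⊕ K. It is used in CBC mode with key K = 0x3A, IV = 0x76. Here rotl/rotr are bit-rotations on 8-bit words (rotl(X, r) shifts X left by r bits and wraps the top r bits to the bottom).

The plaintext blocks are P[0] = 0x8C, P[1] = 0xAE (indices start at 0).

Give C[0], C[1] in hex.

CBC encryption: C_i = E(K, P_i ⊕ C_{i−1}), with C_{−1} = IV.
C[0]: P[0] ⊕ 0x76 = 0xFA; E(K, 0xFA) = 0xD1.
C[1]: P[1] ⊕ 0xD1 = 0x7F; E(K, 0x7F) = 0xC7.

C[0] = 0xD1, C[1] = 0xC7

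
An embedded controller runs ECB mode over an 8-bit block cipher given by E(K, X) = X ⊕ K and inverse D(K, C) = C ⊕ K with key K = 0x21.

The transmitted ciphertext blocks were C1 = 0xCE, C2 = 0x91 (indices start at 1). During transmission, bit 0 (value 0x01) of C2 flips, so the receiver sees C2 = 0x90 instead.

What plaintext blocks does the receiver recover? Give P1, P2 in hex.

ECB decryption: P_i = D(K, C_i).
Only C2 changed, to 0x90. In ECB, a change in C_i affects only P_i. Decrypting the received ciphertext:
P1: D(K, 0xCE) = 0xEF.
P2: D(K, 0x90) = 0xB1.
Blocks that differ from the original plaintext: P2.

P1 = 0xEF, P2 = 0xB1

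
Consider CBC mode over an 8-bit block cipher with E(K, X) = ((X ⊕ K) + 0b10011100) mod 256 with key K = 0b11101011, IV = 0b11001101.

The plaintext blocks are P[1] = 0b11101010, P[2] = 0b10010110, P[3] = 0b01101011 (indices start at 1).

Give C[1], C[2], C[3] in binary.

CBC encryption: C_i = E(K, P_i ⊕ C_{i−1}), with C_{0} = IV.
C[1]: P[1] ⊕ 0b11001101 = 0b00100111; E(K, 0b00100111) = 0b01101000.
C[2]: P[2] ⊕ 0b01101000 = 0b11111110; E(K, 0b11111110) = 0b10110001.
C[3]: P[3] ⊕ 0b10110001 = 0b11011010; E(K, 0b11011010) = 0b11001101.

C[1] = 0b01101000, C[2] = 0b10110001, C[3] = 0b11001101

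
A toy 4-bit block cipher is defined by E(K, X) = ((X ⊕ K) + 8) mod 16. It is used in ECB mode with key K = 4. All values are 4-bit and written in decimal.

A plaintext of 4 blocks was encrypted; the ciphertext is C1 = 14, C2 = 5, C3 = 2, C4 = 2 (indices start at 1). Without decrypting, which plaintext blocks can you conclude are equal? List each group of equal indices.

ECB encrypts each block independently with the same key, so equal ciphertext blocks imply equal plaintext blocks.
C3 = C4 = 2, so P3 = P4.

P3 = P4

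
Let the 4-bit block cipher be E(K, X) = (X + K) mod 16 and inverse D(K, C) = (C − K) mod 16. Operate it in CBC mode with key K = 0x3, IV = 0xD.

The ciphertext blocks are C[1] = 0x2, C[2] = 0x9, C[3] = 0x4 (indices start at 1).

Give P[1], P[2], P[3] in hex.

P[1] = 0x2, P[2] = 0x4, P[3] = 0x8

CBC decryption: P_i = D(K, C_i) ⊕ C_{i−1}, with C_{0} = IV.
P[1]: D(K, 0x2) = 0xF; 0xF ⊕ 0xD = 0x2.
P[2]: D(K, 0x9) = 0x6; 0x6 ⊕ 0x2 = 0x4.
P[3]: D(K, 0x4) = 0x1; 0x1 ⊕ 0x9 = 0x8.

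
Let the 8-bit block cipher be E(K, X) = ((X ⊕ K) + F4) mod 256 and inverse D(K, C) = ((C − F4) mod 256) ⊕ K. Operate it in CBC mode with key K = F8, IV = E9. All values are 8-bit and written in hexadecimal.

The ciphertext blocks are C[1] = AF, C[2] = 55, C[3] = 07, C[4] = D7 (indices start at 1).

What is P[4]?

P[4] = 1C

CBC decryption: P_i = D(K, C_i) ⊕ C_{i−1}, with C_{0} = IV.
P[4]: D(K, D7) = 1B; 1B ⊕ 07 = 1C.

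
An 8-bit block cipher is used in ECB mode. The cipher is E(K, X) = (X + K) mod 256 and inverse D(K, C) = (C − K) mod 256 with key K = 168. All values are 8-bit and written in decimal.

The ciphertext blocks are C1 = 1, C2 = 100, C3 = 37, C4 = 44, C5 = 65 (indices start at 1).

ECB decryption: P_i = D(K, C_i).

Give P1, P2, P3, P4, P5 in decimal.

P1 = 89, P2 = 188, P3 = 125, P4 = 132, P5 = 153

P1: D(K, 1) = 89.
P2: D(K, 100) = 188.
P3: D(K, 37) = 125.
P4: D(K, 44) = 132.
P5: D(K, 65) = 153.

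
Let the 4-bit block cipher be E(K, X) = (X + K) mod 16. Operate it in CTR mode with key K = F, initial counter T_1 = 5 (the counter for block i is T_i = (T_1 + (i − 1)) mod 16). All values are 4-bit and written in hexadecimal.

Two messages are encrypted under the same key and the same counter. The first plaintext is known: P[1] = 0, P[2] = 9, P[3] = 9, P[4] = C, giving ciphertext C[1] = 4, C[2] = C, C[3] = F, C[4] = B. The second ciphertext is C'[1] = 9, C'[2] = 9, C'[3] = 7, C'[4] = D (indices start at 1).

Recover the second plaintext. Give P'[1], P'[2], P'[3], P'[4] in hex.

In CTR with a reused counter, both messages share the same keystream S_i, so C_i ⊕ C'_i = P_i ⊕ P'_i and thus P'_i = P_i ⊕ C_i ⊕ C'_i.
P'[1]: 0 ⊕ 4 ⊕ 9 = D.
P'[2]: 9 ⊕ C ⊕ 9 = C.
P'[3]: 9 ⊕ F ⊕ 7 = 1.
P'[4]: C ⊕ B ⊕ D = A.

P'[1] = D, P'[2] = C, P'[3] = 1, P'[4] = A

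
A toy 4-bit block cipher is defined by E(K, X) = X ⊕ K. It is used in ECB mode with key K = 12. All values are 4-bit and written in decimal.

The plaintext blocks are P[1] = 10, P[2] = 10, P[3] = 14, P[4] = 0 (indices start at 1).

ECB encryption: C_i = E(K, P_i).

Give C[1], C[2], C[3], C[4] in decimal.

C[1] = 6, C[2] = 6, C[3] = 2, C[4] = 12

C[1]: E(K, 10) = 6.
C[2]: E(K, 10) = 6.
C[3]: E(K, 14) = 2.
C[4]: E(K, 0) = 12.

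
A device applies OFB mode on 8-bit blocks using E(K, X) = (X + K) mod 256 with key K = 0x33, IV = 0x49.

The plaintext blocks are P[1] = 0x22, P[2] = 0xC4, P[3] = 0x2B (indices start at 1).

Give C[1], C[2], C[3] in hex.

OFB encryption: S_i = E(K, S_{i−1}) with S_{0} = IV; C_i = P_i ⊕ S_i.
C[1]: S = E(K, 0x49) = 0x7C; 0x22 ⊕ 0x7C = 0x5E.
C[2]: S = E(K, 0x7C) = 0xAF; 0xC4 ⊕ 0xAF = 0x6B.
C[3]: S = E(K, 0xAF) = 0xE2; 0x2B ⊕ 0xE2 = 0xC9.

C[1] = 0x5E, C[2] = 0x6B, C[3] = 0xC9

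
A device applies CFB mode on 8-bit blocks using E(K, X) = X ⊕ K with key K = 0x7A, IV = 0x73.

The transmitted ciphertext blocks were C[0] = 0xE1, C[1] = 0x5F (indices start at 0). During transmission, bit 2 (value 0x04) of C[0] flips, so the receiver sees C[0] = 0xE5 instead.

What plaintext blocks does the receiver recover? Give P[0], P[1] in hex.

P[0] = 0xEC, P[1] = 0xC0

CFB decryption: P_i = C_i ⊕ E(K, C_{i−1}), with C_{−1} = IV.
Only C[0] changed, to 0xE5. In CFB, a change in C_i flips the same bit in P_i and garbles P_{i+1}. Decrypting the received ciphertext:
P[0]: E(K, 0x73) = 0x09; 0xE5 ⊕ 0x09 = 0xEC.
P[1]: E(K, 0xE5) = 0x9F; 0x5F ⊕ 0x9F = 0xC0.
Blocks that differ from the original plaintext: P[0], P[1].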